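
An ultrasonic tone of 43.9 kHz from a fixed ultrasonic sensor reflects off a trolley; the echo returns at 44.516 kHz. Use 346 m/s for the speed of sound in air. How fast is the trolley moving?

2.41 m/s

Double Doppler shift off a moving reflector: f₂ = f₀ · (v + u)/(v − u) (u > 0 toward emitter).
Rearranging, u = v · (f₂ − f₀)/(f₂ + f₀) = 346 × 0.616/88.416 ≈ 2.41 m/s.
So the trolley is moving at 2.41 m/s toward the emitter.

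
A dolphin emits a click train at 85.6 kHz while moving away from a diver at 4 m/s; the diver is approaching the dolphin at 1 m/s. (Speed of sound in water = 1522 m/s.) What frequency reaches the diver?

With source receding and observer approaching, f' = f · (v + v_o)/(v + v_s).
f' = 85.6 × (1522 + 1)/(1522 + 4) = 85.6 × 1523/1526 ≈ 85.4 kHz.

85.4 kHz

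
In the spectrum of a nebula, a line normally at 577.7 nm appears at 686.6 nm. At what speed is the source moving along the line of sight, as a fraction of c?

0.171c

λ'/λ₀ = 1.1885 > 1 (redshift), so the source is receding.
λ'/λ₀ = √((1 + β)/(1 − β)) for a receding source ⇒ β = (r² − 1)/(r² + 1) with r = λ'/λ₀.
β = (1.4125 − 1)/(1.4125 + 1) ≈ 0.171.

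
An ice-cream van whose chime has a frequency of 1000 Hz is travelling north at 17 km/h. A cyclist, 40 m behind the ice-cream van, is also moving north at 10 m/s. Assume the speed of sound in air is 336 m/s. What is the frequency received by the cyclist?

17 km/h = 4.722 m/s.
The cyclist is behind, so the ice-cream van is moving away from it while the cyclist is moving toward the ice-cream van.
With source receding and observer approaching, f' = f · (v + v_o)/(v + v_s).
f' = 1000 × (336 + 10)/(336 + 4.722) = 1000 × 346/340.72 ≈ 1015 Hz.

1015 Hz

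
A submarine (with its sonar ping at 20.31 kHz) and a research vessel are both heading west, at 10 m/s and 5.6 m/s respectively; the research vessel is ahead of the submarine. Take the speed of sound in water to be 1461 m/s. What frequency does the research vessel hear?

The research vessel is ahead, so the submarine is moving toward it while the research vessel is moving away from the submarine.
With source approaching and observer receding, f' = f · (v − v_o)/(v − v_s).
f' = 20.31 × (1461 − 5.6)/(1461 − 10) = 20.31 × 1455.4/1451 ≈ 20.4 kHz.

20.4 kHz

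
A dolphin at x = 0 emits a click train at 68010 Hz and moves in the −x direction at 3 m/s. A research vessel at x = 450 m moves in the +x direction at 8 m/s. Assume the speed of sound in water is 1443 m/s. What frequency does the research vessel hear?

67493 Hz

The observer lies on the +x side, so the source is heading away from the observer and the observer is heading away from the source.
Both move, so f' = f · (v − v_o)/(v + v_s).
f' = 68010 × (1443 − 8)/(1443 + 3) = 68010 × 1435/1446 ≈ 67493 Hz.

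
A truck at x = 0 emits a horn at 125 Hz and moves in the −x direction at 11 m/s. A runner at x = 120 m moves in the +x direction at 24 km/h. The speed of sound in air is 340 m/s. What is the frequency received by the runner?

24 km/h = 6.667 m/s.
The observer lies on the +x side, so the source is heading away from the observer and the observer is heading away from the source.
General Doppler shift: f' = f · (v − v_o)/(v + v_s).
f' = 125 × (340 − 6.667)/(340 + 11) = 125 × 333.33/351 ≈ 119 Hz.

119 Hz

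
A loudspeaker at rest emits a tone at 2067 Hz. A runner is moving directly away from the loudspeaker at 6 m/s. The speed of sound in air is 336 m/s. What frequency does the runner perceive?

2030 Hz

Moving observer, stationary source: f' = f · (v − v_o)/v.
f' = 2067 × (336 − 6)/336 = 2067 × 330/336 ≈ 2030 Hz.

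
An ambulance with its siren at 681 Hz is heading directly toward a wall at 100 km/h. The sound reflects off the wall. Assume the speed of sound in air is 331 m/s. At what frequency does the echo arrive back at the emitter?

806 Hz

100 km/h = 27.78 m/s.
The wall receives the sound from a moving source: f₁ = f₀ · v/(v − v_e) = 681 × 331/303.22 ≈ 743 Hz.
On the return leg the ambulance is a moving observer: f₂ = f₁ · (v + v_e)/v = 743 × 358.78/331 ≈ 806 Hz.
Equivalently f₂ = f₀ · (v + v_e)/(v − v_e).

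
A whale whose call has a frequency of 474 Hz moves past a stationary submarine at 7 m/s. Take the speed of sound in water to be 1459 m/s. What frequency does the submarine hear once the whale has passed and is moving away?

Receding: f₂ = f · v/(v + v_s) = 474 × 1459/1466 ≈ 472 Hz.

472 Hz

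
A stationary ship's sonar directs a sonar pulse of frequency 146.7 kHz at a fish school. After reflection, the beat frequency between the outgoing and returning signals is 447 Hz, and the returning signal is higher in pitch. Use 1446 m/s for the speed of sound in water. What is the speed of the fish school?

Double Doppler shift off a moving reflector: f₂ = f₀ · (v + u)/(v − u) (u > 0 toward emitter).
Returning signal is higher, so f₂ = f₀ + Δf = 146700 + 447 = 147147 Hz.
Rearranging, u = v · (f₂ − f₀)/(f₂ + f₀) = 1446 × 447/293847 ≈ 2.20 m/s.
So the fish school is moving at 2.20 m/s toward the emitter.

2.20 m/s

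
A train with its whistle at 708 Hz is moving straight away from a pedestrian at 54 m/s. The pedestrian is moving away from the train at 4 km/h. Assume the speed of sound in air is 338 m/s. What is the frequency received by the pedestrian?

608 Hz

4 km/h = 1.111 m/s.
Both move, so f' = f · (v − v_o)/(v + v_s).
f' = 708 × (338 − 1.111)/(338 + 54) = 708 × 336.89/392 ≈ 608 Hz.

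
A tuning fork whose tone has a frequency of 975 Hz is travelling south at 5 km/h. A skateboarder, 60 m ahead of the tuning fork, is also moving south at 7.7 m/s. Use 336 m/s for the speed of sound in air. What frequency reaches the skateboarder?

957 Hz

5 km/h = 1.389 m/s.
The skateboarder is ahead, so the tuning fork is moving toward it while the skateboarder is moving away from the tuning fork.
With source approaching and observer receding, f' = f · (v − v_o)/(v − v_s).
f' = 975 × (336 − 7.7)/(336 − 1.389) = 975 × 328.3/334.61 ≈ 957 Hz.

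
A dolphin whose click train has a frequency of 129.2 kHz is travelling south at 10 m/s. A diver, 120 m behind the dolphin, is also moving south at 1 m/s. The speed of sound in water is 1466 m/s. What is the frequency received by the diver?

The diver is behind, so the dolphin is moving away from it while the diver is moving toward the dolphin.
Both move, so f' = f · (v + v_o)/(v + v_s).
f' = 129.2 × (1466 + 1)/(1466 + 10) = 129.2 × 1467/1476 ≈ 128.4 kHz.

128.4 kHz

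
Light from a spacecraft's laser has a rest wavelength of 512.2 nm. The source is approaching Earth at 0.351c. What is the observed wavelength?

355.0 nm

Relativistic Doppler for wavelength: λ' = λ₀ · √((1 − β)/(1 + β)).
λ' = 512.2 × √(0.6490/1.3510) = 512.2 × 0.69310 ≈ 355.0 nm.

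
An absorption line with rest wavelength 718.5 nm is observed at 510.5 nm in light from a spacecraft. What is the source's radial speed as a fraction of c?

0.329c

λ'/λ₀ = 0.7105 < 1 (blueshift), so the source is approaching.
λ'/λ₀ = √((1 − β)/(1 + β)) for an approaching source ⇒ β = (1 − r²)/(1 + r²) with r = λ'/λ₀.
β = (1 − 0.5048)/(1 + 0.5048) ≈ 0.329.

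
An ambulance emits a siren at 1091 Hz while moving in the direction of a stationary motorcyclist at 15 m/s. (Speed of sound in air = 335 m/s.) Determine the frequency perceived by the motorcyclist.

1142 Hz

Moving source, stationary observer: f' = f · v/(v − v_s) since the source is approaching.
f' = 1091 × 335/(335 − 15) = 1091 × 335/320 ≈ 1142 Hz.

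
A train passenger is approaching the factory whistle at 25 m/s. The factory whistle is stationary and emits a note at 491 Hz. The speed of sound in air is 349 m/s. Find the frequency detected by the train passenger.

Moving observer, stationary source: f' = f · (v + v_o)/v.
f' = 491 × (349 + 25)/349 = 491 × 374/349 ≈ 526 Hz.

526 Hz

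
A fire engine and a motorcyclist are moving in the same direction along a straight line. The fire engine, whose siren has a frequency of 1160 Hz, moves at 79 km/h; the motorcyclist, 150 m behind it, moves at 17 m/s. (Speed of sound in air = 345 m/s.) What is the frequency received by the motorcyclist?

1144 Hz

79 km/h = 21.94 m/s.
The motorcyclist is behind, so the fire engine is moving away from it while the motorcyclist is moving toward the fire engine.
With source receding and observer approaching, f' = f · (v + v_o)/(v + v_s).
f' = 1160 × (345 + 17)/(345 + 21.94) = 1160 × 362/366.94 ≈ 1144 Hz.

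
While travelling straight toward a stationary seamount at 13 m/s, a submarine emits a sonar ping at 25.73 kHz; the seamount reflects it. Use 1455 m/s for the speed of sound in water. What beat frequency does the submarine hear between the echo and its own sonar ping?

464 Hz

The seamount receives the sound from a moving source: f₁ = f₀ · v/(v − v_e) = 25.73 × 1455/1442 ≈ 25.962 kHz.
On the return leg the submarine is a moving observer: f₂ = f₁ · (v + v_e)/v = 25.962 × 1468/1455 ≈ 26.194 kHz.
Equivalently f₂ = f₀ · (v + v_e)/(v − v_e).
Beat against the emitted tone (with f₀ = 25730 Hz): |f₂ − f₀| = 2v_e·f₀/(v − v_e) = 2 × 13 × 25730/1442 ≈ 464 Hz.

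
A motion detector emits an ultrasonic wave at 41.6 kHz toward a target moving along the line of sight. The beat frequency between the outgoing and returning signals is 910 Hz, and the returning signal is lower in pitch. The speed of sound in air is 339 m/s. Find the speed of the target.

3.7 m/s

Double Doppler shift off a moving reflector: f₂ = f₀ · (v + u)/(v − u) (u > 0 toward emitter).
Returning signal is lower, so f₂ = f₀ − Δf = 41600 − 910 = 40690 Hz.
Rearranging, u = v · (f₂ − f₀)/(f₂ + f₀) = 339 × -910/82290 ≈ -3.7 m/s.
So the target is moving at 3.7 m/s away from the emitter.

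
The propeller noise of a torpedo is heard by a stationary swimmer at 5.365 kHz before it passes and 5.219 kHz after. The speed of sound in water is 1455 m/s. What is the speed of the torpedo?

f₁/f₂ = (v + v_s)/(v − v_s), so v_s = v · (f₁ − f₂)/(f₁ + f₂).
v_s = 1455 × (5.365 − 5.219)/(5.365 + 5.219) = 1455 × 0.146/10.584 ≈ 20.1 m/s.

20.1 m/s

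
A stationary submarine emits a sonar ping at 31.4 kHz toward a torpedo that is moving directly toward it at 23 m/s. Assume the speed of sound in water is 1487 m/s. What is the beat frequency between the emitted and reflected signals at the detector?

987 Hz

At the torpedo (a moving observer), f₁ = f₀ · (v + u)/v = 31.4 × 1510/1487 ≈ 31.886 kHz.
The reflection then acts as a moving source: f₂ = f₁ · v/(v − u) ≈ 32.387 kHz.
Equivalently f₂ = f₀ · (v + u)/(v − u).
Beat frequency (with f₀ = 31400 Hz): |f₂ − f₀| = 2u·f₀/(v − u) = 2 × 23 × 31400/1464 ≈ 987 Hz.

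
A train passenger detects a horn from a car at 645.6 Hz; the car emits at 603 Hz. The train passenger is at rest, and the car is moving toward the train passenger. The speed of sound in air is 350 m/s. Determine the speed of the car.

23.1 m/s

f' = f · v/(v − v_s) ⇒ v_s = v · |1 − f/f'|.
v_s = 350 × |1 − 603/645.6| = 350 × 0.06599 ≈ 23.1 m/s.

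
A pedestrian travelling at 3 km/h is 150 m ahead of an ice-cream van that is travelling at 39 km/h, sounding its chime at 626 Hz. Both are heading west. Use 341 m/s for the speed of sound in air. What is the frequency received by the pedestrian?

39 km/h = 10.83 m/s; 3 km/h = 0.8333 m/s.
The pedestrian is ahead, so the ice-cream van is moving toward it while the pedestrian is moving away from the ice-cream van.
Both move, so f' = f · (v − v_o)/(v − v_s).
f' = 626 × (341 − 0.8333)/(341 − 10.83) = 626 × 340.17/330.17 ≈ 645 Hz.

645 Hz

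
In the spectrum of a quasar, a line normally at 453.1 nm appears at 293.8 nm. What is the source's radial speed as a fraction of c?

λ'/λ₀ = 0.6484 < 1 (blueshift), so the source is approaching.
λ'/λ₀ = √((1 − β)/(1 + β)) for an approaching source ⇒ β = (1 − r²)/(1 + r²) with r = λ'/λ₀.
β = (1 − 0.4205)/(1 + 0.4205) ≈ 0.408.

0.408c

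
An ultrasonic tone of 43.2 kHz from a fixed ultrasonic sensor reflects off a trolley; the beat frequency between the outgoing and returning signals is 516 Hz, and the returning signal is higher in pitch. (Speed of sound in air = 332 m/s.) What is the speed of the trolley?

1.97 m/s

Double Doppler shift off a moving reflector: f₂ = f₀ · (v + u)/(v − u) (u > 0 toward emitter).
Returning signal is higher, so f₂ = f₀ + Δf = 43200 + 516 = 43716 Hz.
Rearranging, u = v · (f₂ − f₀)/(f₂ + f₀) = 332 × 516/86916 ≈ 1.97 m/s.
So the trolley is moving at 1.97 m/s toward the emitter.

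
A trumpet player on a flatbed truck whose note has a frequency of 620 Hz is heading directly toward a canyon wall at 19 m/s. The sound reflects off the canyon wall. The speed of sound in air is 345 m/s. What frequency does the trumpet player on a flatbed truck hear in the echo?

The canyon wall receives the sound from a moving source: f₁ = f₀ · v/(v − v_e) = 620 × 345/326 ≈ 656 Hz.
On the return leg the trumpet player on a flatbed truck is a moving observer: f₂ = f₁ · (v + v_e)/v = 656 × 364/345 ≈ 692 Hz.

692 Hz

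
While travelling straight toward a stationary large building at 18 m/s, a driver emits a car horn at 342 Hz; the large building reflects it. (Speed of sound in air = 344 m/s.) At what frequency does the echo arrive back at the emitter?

The large building receives the sound from a moving source: f₁ = f₀ · v/(v − v_e) = 342 × 344/326 ≈ 361 Hz.
On the return leg the driver is a moving observer: f₂ = f₁ · (v + v_e)/v = 361 × 362/344 ≈ 380 Hz.
Equivalently f₂ = f₀ · (v + v_e)/(v − v_e).

380 Hz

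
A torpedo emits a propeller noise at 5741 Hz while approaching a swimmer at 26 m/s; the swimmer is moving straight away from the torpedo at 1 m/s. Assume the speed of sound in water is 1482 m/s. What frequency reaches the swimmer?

5840 Hz

General Doppler shift: f' = f · (v − v_o)/(v − v_s).
f' = 5741 × (1482 − 1)/(1482 − 26) = 5741 × 1481/1456 ≈ 5840 Hz.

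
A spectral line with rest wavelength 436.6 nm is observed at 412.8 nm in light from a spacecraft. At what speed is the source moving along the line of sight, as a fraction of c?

λ'/λ₀ = 0.9455 < 1 (blueshift), so the source is approaching.
λ'/λ₀ = √((1 − β)/(1 + β)) for an approaching source ⇒ β = (1 − r²)/(1 + r²) with r = λ'/λ₀.
β = (1 − 0.8939)/(1 + 0.8939) ≈ 0.056.

0.056c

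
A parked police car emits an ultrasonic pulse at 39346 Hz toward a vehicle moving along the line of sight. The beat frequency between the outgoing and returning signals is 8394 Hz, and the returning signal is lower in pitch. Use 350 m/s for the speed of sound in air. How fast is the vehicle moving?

Double Doppler shift off a moving reflector: f₂ = f₀ · (v + u)/(v − u) (u > 0 toward emitter).
Returning signal is lower, so f₂ = f₀ − Δf = 39346 − 8394 = 30952 Hz.
Rearranging, u = v · (f₂ − f₀)/(f₂ + f₀) = 350 × -8394/70298 ≈ -42 m/s.
So the vehicle is moving at 42 m/s away from the emitter.

42 m/s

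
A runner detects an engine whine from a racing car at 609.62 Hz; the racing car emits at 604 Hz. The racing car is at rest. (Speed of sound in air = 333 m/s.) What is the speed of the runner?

3.1 m/s

f' > f, so the runner is approaching.
f' = f · (v + v_o)/v ⇒ v_o = v · |f'/f − 1|.
v_o = 333 × |609.62/604 − 1| = 333 × 0.009305 ≈ 3.1 m/s.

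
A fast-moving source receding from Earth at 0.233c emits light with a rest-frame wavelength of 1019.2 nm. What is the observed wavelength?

1292.2 nm

Relativistic Doppler for wavelength: λ' = λ₀ · √((1 + β)/(1 − β)).
λ' = 1019.2 × √(1.2330/0.7670) = 1019.2 × 1.26790 ≈ 1292.2 nm.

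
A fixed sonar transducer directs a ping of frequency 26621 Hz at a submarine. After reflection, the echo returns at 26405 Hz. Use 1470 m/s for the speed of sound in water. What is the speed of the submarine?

Double Doppler shift off a moving reflector: f₂ = f₀ · (v + u)/(v − u) (u > 0 toward emitter).
Rearranging, u = v · (f₂ − f₀)/(f₂ + f₀) = 1470 × -216/53026 ≈ -6.0 m/s.
So the submarine is moving at 6.0 m/s away from the emitter.

6.0 m/s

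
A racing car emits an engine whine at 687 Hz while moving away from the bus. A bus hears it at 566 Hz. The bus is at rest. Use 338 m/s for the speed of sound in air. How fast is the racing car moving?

72 m/s

f' = f · v/(v + v_s) ⇒ v_s = v · |1 − f/f'|.
v_s = 338 × |1 − 687/566| = 338 × 0.2138 ≈ 72 m/s.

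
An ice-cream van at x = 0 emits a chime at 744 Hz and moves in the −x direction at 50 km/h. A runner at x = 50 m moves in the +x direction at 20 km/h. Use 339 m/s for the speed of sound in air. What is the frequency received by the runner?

50 km/h = 13.89 m/s; 20 km/h = 5.556 m/s.
The observer lies on the +x side, so the source is heading away from the observer and the observer is heading away from the source.
General Doppler shift: f' = f · (v − v_o)/(v + v_s).
f' = 744 × (339 − 5.556)/(339 + 13.89) = 744 × 333.44/352.89 ≈ 703 Hz.

703 Hz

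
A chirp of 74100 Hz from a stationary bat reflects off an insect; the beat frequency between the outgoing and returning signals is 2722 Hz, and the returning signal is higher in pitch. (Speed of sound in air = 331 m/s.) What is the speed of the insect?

Double Doppler shift off a moving reflector: f₂ = f₀ · (v + u)/(v − u) (u > 0 toward emitter).
Returning signal is higher, so f₂ = f₀ + Δf = 74100 + 2722 = 76822 Hz.
Rearranging, u = v · (f₂ − f₀)/(f₂ + f₀) = 331 × 2722/150922 ≈ 6.0 m/s.
So the insect is moving at 6.0 m/s toward the emitter.

6.0 m/s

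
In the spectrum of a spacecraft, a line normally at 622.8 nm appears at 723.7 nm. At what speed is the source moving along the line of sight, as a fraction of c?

λ'/λ₀ = 1.1620 > 1 (redshift), so the source is receding.
λ'/λ₀ = √((1 + β)/(1 − β)) for a receding source ⇒ β = (r² − 1)/(r² + 1) with r = λ'/λ₀.
β = (1.3503 − 1)/(1.3503 + 1) ≈ 0.149.

0.149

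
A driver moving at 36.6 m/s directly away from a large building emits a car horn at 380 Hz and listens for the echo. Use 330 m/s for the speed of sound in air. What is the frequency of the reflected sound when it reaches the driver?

304 Hz

The large building receives the sound from a moving source: f₁ = f₀ · v/(v + v_e) = 380 × 330/366.6 ≈ 342 Hz.
On the return leg the driver is a moving observer: f₂ = f₁ · (v − v_e)/v = 342 × 293.4/330 ≈ 304 Hz.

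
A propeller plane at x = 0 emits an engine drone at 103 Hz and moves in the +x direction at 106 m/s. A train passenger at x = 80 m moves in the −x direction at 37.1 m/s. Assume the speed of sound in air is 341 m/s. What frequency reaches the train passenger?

166 Hz

The observer lies on the +x side, so the source is heading toward the observer and the observer is heading toward the source.
Both move, so f' = f · (v + v_o)/(v − v_s).
f' = 103 × (341 + 37.1)/(341 − 106) = 103 × 378.1/235 ≈ 166 Hz.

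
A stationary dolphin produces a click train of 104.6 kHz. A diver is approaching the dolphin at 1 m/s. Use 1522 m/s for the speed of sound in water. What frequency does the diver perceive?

104.7 kHz

Moving observer, stationary source: f' = f · (v + v_o)/v.
f' = 104.6 × (1522 + 1)/1522 = 104.6 × 1523/1522 ≈ 104.7 kHz.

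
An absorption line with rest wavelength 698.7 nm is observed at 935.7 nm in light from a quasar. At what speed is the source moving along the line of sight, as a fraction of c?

0.284

λ'/λ₀ = 1.3392 > 1 (redshift), so the source is receding.
λ'/λ₀ = √((1 + β)/(1 − β)) for a receding source ⇒ β = (r² − 1)/(r² + 1) with r = λ'/λ₀.
β = (1.7935 − 1)/(1.7935 + 1) ≈ 0.284.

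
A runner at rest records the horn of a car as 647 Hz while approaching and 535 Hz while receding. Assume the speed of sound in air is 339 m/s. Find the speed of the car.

32 m/s

f₁/f₂ = (v + v_s)/(v − v_s), so v_s = v · (f₁ − f₂)/(f₁ + f₂).
v_s = 339 × (647 − 535)/(647 + 535) = 339 × 112/1182 ≈ 32 m/s.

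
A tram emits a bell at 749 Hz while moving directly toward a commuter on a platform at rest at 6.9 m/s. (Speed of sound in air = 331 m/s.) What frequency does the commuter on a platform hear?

765 Hz

With the source moving toward a stationary observer, f' = f · v/(v − v_s).
f' = 749 × 331/(331 − 6.9) = 749 × 331/324.1 ≈ 765 Hz.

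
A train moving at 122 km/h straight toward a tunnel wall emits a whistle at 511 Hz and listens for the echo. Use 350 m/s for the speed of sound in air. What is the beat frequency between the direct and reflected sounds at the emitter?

122 km/h = 33.89 m/s.
The tunnel wall receives the sound from a moving source: f₁ = f₀ · v/(v − v_e) = 511 × 350/316.11 ≈ 565.8 Hz.
On the return leg the train is a moving observer: f₂ = f₁ · (v + v_e)/v = 565.8 × 383.89/350 ≈ 620.6 Hz.
Equivalently f₂ = f₀ · (v + v_e)/(v − v_e).
Beat against the emitted tone: |f₂ − f₀| = 2v_e·f₀/(v − v_e) = 2 × 33.89 × 511/316.11 ≈ 110 Hz.

110 Hz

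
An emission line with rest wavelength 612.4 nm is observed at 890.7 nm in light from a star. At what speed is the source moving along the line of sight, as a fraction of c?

0.358c

λ'/λ₀ = 1.4544 > 1 (redshift), so the source is receding.
λ'/λ₀ = √((1 + β)/(1 − β)) for a receding source ⇒ β = (r² − 1)/(r² + 1) with r = λ'/λ₀.
β = (2.1154 − 1)/(2.1154 + 1) ≈ 0.358.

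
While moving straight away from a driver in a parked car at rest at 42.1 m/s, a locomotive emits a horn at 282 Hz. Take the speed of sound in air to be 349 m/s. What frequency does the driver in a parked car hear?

252 Hz

Moving source, stationary observer: f' = f · v/(v + v_s) since the source is receding.
f' = 282 × 349/(349 + 42.1) = 282 × 349/391.1 ≈ 252 Hz.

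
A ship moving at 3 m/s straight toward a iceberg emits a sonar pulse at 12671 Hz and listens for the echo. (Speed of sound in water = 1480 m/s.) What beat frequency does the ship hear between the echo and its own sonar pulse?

51.5 Hz

The iceberg receives the sound from a moving source: f₁ = f₀ · v/(v − v_e) = 12671 × 1480/1477 ≈ 12696.7 Hz.
On the return leg the ship is a moving observer: f₂ = f₁ · (v + v_e)/v = 12696.7 × 1483/1480 ≈ 12722.5 Hz.
Equivalently f₂ = f₀ · (v + v_e)/(v − v_e).
Beat against the emitted tone: |f₂ − f₀| = 2v_e·f₀/(v − v_e) = 2 × 3 × 12671/1477 ≈ 51.5 Hz.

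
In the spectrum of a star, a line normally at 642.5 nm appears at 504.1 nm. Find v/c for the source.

λ'/λ₀ = 0.7846 < 1 (blueshift), so the source is approaching.
λ'/λ₀ = √((1 − β)/(1 + β)) for an approaching source ⇒ β = (1 − r²)/(1 + r²) with r = λ'/λ₀.
β = (1 − 0.6156)/(1 + 0.6156) ≈ 0.238.

0.238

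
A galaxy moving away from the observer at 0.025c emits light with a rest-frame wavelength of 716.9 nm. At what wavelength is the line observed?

Relativistic Doppler for wavelength: λ' = λ₀ · √((1 + β)/(1 − β)).
λ' = 716.9 × √(1.0250/0.9750) = 716.9 × 1.02532 ≈ 735.1 nm.

735.1 nm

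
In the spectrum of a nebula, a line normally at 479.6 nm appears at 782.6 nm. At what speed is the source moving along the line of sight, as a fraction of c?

0.454

λ'/λ₀ = 1.6318 > 1 (redshift), so the source is receding.
λ'/λ₀ = √((1 + β)/(1 − β)) for a receding source ⇒ β = (r² − 1)/(r² + 1) with r = λ'/λ₀.
β = (2.6627 − 1)/(2.6627 + 1) ≈ 0.454.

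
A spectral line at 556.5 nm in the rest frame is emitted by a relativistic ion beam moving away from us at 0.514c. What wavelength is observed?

Relativistic Doppler for wavelength: λ' = λ₀ · √((1 + β)/(1 − β)).
λ' = 556.5 × √(1.5140/0.4860) = 556.5 × 1.76500 ≈ 982.2 nm.

982.2 nm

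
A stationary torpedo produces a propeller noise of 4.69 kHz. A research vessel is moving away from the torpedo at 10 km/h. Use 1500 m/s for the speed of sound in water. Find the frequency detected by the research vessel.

10 km/h = 2.778 m/s.
Only the observer moves, away from the source, so f' = f · (v − v_o)/v.
f' = 4.69 × (1500 − 2.778)/1500 = 4.69 × 1497.2/1500 ≈ 4.68 kHz.

4.68 kHz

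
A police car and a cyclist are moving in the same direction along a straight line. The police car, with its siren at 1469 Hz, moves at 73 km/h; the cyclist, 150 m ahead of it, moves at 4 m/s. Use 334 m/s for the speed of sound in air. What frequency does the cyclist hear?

1545 Hz

73 km/h = 20.28 m/s.
The cyclist is ahead, so the police car is moving toward it while the cyclist is moving away from the police car.
Both move, so f' = f · (v − v_o)/(v − v_s).
f' = 1469 × (334 − 4)/(334 − 20.28) = 1469 × 330/313.72 ≈ 1545 Hz.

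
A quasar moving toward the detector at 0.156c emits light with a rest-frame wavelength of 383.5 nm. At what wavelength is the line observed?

Relativistic Doppler for wavelength: λ' = λ₀ · √((1 − β)/(1 + β)).
λ' = 383.5 × √(0.8440/1.1560) = 383.5 × 0.85446 ≈ 327.7 nm.

327.7 nm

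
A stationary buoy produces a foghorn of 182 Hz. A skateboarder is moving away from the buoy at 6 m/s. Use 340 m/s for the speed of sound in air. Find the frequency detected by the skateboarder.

179 Hz

Only the observer moves, away from the source, so f' = f · (v − v_o)/v.
f' = 182 × (340 − 6)/340 = 182 × 334/340 ≈ 179 Hz.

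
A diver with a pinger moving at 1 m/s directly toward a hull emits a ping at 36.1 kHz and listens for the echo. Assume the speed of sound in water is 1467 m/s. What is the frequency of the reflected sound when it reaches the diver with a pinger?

36.1 kHz

The hull receives the sound from a moving source: f₁ = f₀ · v/(v − v_e) = 36.1 × 1467/1466 ≈ 36.1 kHz.
On the return leg the diver with a pinger is a moving observer: f₂ = f₁ · (v + v_e)/v = 36.1 × 1468/1467 ≈ 36.1 kHz.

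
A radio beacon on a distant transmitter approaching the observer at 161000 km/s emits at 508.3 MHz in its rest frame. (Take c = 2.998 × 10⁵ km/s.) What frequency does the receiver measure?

β = v/c = 161000/299800 = 0.5370.
Relativistic Doppler for frequency: f' = f₀ · √((1 + β)/(1 − β)).
f' = 508.3 × √(1.5370/0.4630) = 508.3 × 1.82206 ≈ 926.2 MHz.

926.2 MHz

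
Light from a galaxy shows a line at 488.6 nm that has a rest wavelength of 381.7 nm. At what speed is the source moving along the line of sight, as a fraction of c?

0.242

λ'/λ₀ = 1.2801 > 1 (redshift), so the source is receding.
λ'/λ₀ = √((1 + β)/(1 − β)) for a receding source ⇒ β = (r² − 1)/(r² + 1) with r = λ'/λ₀.
β = (1.6386 − 1)/(1.6386 + 1) ≈ 0.242.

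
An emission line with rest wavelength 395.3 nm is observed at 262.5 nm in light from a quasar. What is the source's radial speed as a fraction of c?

0.388c

λ'/λ₀ = 0.6641 < 1 (blueshift), so the source is approaching.
λ'/λ₀ = √((1 − β)/(1 + β)) for an approaching source ⇒ β = (1 − r²)/(1 + r²) with r = λ'/λ₀.
β = (1 − 0.4410)/(1 + 0.4410) ≈ 0.388.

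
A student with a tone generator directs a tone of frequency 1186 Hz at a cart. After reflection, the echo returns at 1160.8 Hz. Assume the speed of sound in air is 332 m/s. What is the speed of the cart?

Double Doppler shift off a moving reflector: f₂ = f₀ · (v + u)/(v − u) (u > 0 toward emitter).
Rearranging, u = v · (f₂ − f₀)/(f₂ + f₀) = 332 × -25.2/2346.8 ≈ -3.6 m/s.
So the cart is moving at 3.6 m/s away from the emitter.

3.6 m/s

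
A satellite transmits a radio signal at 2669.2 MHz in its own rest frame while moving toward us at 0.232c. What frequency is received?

Relativistic Doppler for frequency: f' = f₀ · √((1 + β)/(1 − β)).
f' = 2669.2 × √(1.2320/0.7680) = 2669.2 × 1.26656 ≈ 3380.7 MHz.

3380.7 MHz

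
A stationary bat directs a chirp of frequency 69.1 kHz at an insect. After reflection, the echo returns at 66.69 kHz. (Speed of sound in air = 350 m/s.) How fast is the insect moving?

6.2 m/s

Double Doppler shift off a moving reflector: f₂ = f₀ · (v + u)/(v − u) (u > 0 toward emitter).
Rearranging, u = v · (f₂ − f₀)/(f₂ + f₀) = 350 × -2.41/135.79 ≈ -6.2 m/s.
So the insect is moving at 6.2 m/s away from the emitter.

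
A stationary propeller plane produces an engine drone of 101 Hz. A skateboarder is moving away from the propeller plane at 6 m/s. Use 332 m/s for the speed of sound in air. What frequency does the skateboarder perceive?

99 Hz

Moving observer, stationary source: f' = f · (v − v_o)/v.
f' = 101 × (332 − 6)/332 = 101 × 326/332 ≈ 99 Hz.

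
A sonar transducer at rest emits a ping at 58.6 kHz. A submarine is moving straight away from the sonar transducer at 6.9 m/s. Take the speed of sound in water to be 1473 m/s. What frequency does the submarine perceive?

58.3 kHz

Moving observer, stationary source: f' = f · (v − v_o)/v.
f' = 58.6 × (1473 − 6.9)/1473 = 58.6 × 1466.1/1473 ≈ 58.3 kHz.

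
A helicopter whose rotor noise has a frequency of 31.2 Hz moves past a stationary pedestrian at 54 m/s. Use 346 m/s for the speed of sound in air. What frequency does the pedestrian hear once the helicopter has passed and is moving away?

27.0 Hz

Receding: f₂ = f · v/(v + v_s) = 31.2 × 346/400 ≈ 27.0 Hz.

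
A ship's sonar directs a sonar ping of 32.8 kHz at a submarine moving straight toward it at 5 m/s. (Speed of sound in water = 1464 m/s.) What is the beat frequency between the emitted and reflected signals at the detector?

225 Hz

The submarine first receives the wave as a moving observer: f₁ = f₀ · (v + u)/v = 32.8 × (1464 + 5)/1464 ≈ 32.912 kHz.
The reflection then acts as a moving source: f₂ = f₁ · v/(v − u) ≈ 33.025 kHz.
Beat frequency (with f₀ = 32800 Hz): |f₂ − f₀| = 2u·f₀/(v − u) = 2 × 5 × 32800/1459 ≈ 225 Hz.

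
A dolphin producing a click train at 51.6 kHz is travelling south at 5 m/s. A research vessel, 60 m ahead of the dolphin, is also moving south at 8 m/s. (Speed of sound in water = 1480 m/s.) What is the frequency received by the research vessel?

The research vessel is ahead, so the dolphin is moving toward it while the research vessel is moving away from the dolphin.
General Doppler shift: f' = f · (v − v_o)/(v − v_s).
f' = 51.6 × (1480 − 8)/(1480 − 5) = 51.6 × 1472/1475 ≈ 51.5 kHz.

51.5 kHz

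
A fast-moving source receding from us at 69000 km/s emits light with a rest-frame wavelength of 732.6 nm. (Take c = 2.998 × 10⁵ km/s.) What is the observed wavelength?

926.1 nm

β = v/c = 69000/299800 = 0.2302.
Relativistic Doppler for wavelength: λ' = λ₀ · √((1 + β)/(1 − β)).
λ' = 732.6 × √(1.2302/0.7698) = 732.6 × 1.26409 ≈ 926.1 nm.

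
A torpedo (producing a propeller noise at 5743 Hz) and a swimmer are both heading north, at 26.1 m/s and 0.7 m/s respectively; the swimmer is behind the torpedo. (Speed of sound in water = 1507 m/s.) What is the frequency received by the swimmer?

5648 Hz

The swimmer is behind, so the torpedo is moving away from it while the swimmer is moving toward the torpedo.
Both move, so f' = f · (v + v_o)/(v + v_s).
f' = 5743 × (1507 + 0.7)/(1507 + 26.1) = 5743 × 1507.7/1533.1 ≈ 5648 Hz.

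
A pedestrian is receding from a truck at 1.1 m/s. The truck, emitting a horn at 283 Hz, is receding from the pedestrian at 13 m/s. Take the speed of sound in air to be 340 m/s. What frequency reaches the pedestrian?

272 Hz

Both move, so f' = f · (v − v_o)/(v + v_s).
f' = 283 × (340 − 1.1)/(340 + 13) = 283 × 338.9/353 ≈ 272 Hz.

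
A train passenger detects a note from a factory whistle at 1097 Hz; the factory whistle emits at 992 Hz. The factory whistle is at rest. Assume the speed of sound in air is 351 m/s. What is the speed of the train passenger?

f' > f, so the train passenger is approaching.
f' = f · (v + v_o)/v ⇒ v_o = v · |f'/f − 1|.
v_o = 351 × |1097/992 − 1| = 351 × 0.1058 ≈ 37 m/s.

37 m/s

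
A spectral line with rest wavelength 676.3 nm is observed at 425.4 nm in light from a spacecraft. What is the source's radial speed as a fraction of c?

λ'/λ₀ = 0.6290 < 1 (blueshift), so the source is approaching.
λ'/λ₀ = √((1 − β)/(1 + β)) for an approaching source ⇒ β = (1 − r²)/(1 + r²) with r = λ'/λ₀.
β = (1 − 0.3957)/(1 + 0.3957) ≈ 0.433.

0.433c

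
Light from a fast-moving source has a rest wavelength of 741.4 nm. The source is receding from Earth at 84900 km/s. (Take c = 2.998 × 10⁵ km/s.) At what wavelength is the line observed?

992.0 nm

β = v/c = 84900/299800 = 0.2832.
Relativistic Doppler for wavelength: λ' = λ₀ · √((1 + β)/(1 − β)).
λ' = 741.4 × √(1.2832/0.7168) = 741.4 × 1.33796 ≈ 992.0 nm.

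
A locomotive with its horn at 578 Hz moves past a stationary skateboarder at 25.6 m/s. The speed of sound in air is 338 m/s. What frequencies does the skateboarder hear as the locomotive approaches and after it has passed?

Approaching: f₁ = f · v/(v − v_s) = 578 × 338/312.4 ≈ 625 Hz.
Receding: f₂ = f · v/(v + v_s) = 578 × 338/363.6 ≈ 537 Hz.

625 Hz approaching; 537 Hz receding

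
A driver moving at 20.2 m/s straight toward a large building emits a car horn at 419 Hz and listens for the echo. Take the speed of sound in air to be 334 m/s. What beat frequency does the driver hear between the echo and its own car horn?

The large building receives the sound from a moving source: f₁ = f₀ · v/(v − v_e) = 419 × 334/313.8 ≈ 446.0 Hz.
On the return leg the driver is a moving observer: f₂ = f₁ · (v + v_e)/v = 446.0 × 354.2/334 ≈ 472.9 Hz.
Equivalently f₂ = f₀ · (v + v_e)/(v − v_e).
Beat against the emitted tone: |f₂ − f₀| = 2v_e·f₀/(v − v_e) = 2 × 20.2 × 419/313.8 ≈ 53.9 Hz.

53.9 Hz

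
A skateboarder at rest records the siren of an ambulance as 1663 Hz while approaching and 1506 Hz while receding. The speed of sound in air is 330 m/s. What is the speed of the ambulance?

16.3 m/s

f₁/f₂ = (v + v_s)/(v − v_s), so v_s = v · (f₁ − f₂)/(f₁ + f₂).
v_s = 330 × (1663 − 1506)/(1663 + 1506) = 330 × 157/3169 ≈ 16.3 m/s.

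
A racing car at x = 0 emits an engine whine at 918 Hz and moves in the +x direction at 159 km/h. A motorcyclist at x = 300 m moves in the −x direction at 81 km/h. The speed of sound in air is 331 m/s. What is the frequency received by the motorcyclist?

159 km/h = 44.17 m/s; 81 km/h = 22.5 m/s.
The observer lies on the +x side, so the source is heading toward the observer and the observer is heading toward the source.
General Doppler shift: f' = f · (v + v_o)/(v − v_s).
f' = 918 × (331 + 22.5)/(331 − 44.17) = 918 × 353.5/286.83 ≈ 1131 Hz.

1131 Hz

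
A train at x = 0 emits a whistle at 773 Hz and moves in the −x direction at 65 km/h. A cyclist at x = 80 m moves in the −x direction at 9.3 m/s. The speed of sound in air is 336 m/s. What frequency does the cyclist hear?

65 km/h = 18.06 m/s.
The observer lies on the +x side, so the source is heading away from the observer and the observer is heading toward the source.
Both move, so f' = f · (v + v_o)/(v + v_s).
f' = 773 × (336 + 9.3)/(336 + 18.06) = 773 × 345.3/354.06 ≈ 754 Hz.

754 Hz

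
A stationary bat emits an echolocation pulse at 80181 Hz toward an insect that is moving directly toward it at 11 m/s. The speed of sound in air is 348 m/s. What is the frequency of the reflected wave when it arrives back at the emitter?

The insect first receives the wave as a moving observer: f₁ = f₀ · (v + u)/v = 80181 × (348 + 11)/348 ≈ 82715 Hz.
On reflection it acts as a source moving toward the stationary detector: f₂ = f₁ · v/(v − u) = 82715 × 348/337 ≈ 85415 Hz.
Equivalently f₂ = f₀ · (v + u)/(v − u).

85415 Hz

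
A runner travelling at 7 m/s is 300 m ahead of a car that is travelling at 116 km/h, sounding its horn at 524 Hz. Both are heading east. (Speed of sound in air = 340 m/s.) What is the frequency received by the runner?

567 Hz

116 km/h = 32.22 m/s.
The runner is ahead, so the car is moving toward it while the runner is moving away from the car.
Both move, so f' = f · (v − v_o)/(v − v_s).
f' = 524 × (340 − 7)/(340 − 32.22) = 524 × 333/307.78 ≈ 567 Hz.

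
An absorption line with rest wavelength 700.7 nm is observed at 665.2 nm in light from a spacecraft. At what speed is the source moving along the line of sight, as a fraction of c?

λ'/λ₀ = 0.9493 < 1 (blueshift), so the source is approaching.
λ'/λ₀ = √((1 − β)/(1 + β)) for an approaching source ⇒ β = (1 − r²)/(1 + r²) with r = λ'/λ₀.
β = (1 − 0.9012)/(1 + 0.9012) ≈ 0.052.

0.052c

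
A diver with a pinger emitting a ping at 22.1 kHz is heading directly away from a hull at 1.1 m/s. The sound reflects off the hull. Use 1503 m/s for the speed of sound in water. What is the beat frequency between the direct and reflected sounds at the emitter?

The hull receives the sound from a moving source: f₁ = f₀ · v/(v + v_e) = 22.1 × 1503/1504.1 ≈ 22.0838 kHz.
On the return leg the diver with a pinger is a moving observer: f₂ = f₁ · (v − v_e)/v = 22.0838 × 1501.9/1503 ≈ 22.0677 kHz.
Equivalently f₂ = f₀ · (v − v_e)/(v + v_e).
Beat against the emitted tone (with f₀ = 22100 Hz): |f₂ − f₀| = 2v_e·f₀/(v + v_e) = 2 × 1.1 × 22100/1504.1 ≈ 32.3 Hz.

32.3 Hz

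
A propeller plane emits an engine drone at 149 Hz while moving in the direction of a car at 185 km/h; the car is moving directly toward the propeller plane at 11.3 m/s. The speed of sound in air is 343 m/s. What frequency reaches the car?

185 km/h = 51.39 m/s.
Both move, so f' = f · (v + v_o)/(v − v_s).
f' = 149 × (343 + 11.3)/(343 − 51.39) = 149 × 354.3/291.61 ≈ 181 Hz.

181 Hz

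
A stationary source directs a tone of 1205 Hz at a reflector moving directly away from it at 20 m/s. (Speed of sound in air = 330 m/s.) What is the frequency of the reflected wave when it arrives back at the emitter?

1067 Hz

The reflector first receives the wave as a moving observer: f₁ = f₀ · (v − u)/v = 1205 × (330 − 20)/330 ≈ 1132 Hz.
The reflection then acts as a moving source: f₂ = f₁ · v/(v + u) ≈ 1067 Hz.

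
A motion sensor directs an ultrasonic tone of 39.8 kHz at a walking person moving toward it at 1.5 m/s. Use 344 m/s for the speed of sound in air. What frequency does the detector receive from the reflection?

At the walking person (a moving observer), f₁ = f₀ · (v + u)/v = 39.8 × 345.5/344 ≈ 40.0 kHz.
On reflection it acts as a source moving toward the stationary detector: f₂ = f₁ · v/(v − u) = 40.0 × 344/342.5 ≈ 40.1 kHz.

40.1 kHz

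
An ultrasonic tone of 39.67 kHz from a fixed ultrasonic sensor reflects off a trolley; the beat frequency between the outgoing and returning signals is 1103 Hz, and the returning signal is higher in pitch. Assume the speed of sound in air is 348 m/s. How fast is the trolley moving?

Double Doppler shift off a moving reflector: f₂ = f₀ · (v + u)/(v − u) (u > 0 toward emitter).
Returning signal is higher, so f₂ = f₀ + Δf = 39670 + 1103 = 40773 Hz.
Rearranging, u = v · (f₂ − f₀)/(f₂ + f₀) = 348 × 1103/80443 ≈ 4.8 m/s.
So the trolley is moving at 4.8 m/s toward the emitter.

4.8 m/s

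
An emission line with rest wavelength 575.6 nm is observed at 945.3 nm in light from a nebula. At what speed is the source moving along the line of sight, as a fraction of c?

λ'/λ₀ = 1.6423 > 1 (redshift), so the source is receding.
λ'/λ₀ = √((1 + β)/(1 − β)) for a receding source ⇒ β = (r² − 1)/(r² + 1) with r = λ'/λ₀.
β = (2.6971 − 1)/(2.6971 + 1) ≈ 0.459.

0.459c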